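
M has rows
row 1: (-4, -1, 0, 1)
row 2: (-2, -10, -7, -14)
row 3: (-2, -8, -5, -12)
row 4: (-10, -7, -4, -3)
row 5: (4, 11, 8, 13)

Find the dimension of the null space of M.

1

Row reduce to echelon form.
R2 ← R2 − (1/2)·R1: [0, -19/2, -7, -29/2]
R3 ← R3 − (1/2)·R1: [0, -15/2, -5, -25/2]
R4 ← R4 − (5/2)·R1: [0, -9/2, -4, -11/2]
R5 ← R5 + R1: [0, 10, 8, 14]
R3 ← R3 − (15/19)·R2: [0, 0, 10/19, -20/19]
R4 ← R4 − (9/19)·R2: [0, 0, -13/19, 26/19]
R5 ← R5 + (20/19)·R2: [0, 0, 12/19, -24/19]
R4 ← R4 + (13/10)·R3: [0, 0, 0, 0]
R5 ← R5 − (6/5)·R3: [0, 0, 0, 0]
3 nonzero rows, so rank(M) = 3.
M has 4 columns; by rank–nullity, nullity = 4 − 3 = 1.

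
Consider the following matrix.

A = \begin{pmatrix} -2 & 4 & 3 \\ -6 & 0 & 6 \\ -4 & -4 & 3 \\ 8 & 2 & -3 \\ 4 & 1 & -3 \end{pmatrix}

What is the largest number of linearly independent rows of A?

3

Row reduce to echelon form.
R2 ← R2 − (3)·R1: [0, -12, -3]
R3 ← R3 − (2)·R1: [0, -12, -3]
R4 ← R4 + (4)·R1: [0, 18, 9]
R5 ← R5 + (2)·R1: [0, 9, 3]
R3 ← R3 − R2: [0, 0, 0]
R4 ← R4 + (3/2)·R2: [0, 0, 9/2]
R5 ← R5 + (3/4)·R2: [0, 0, 3/4]
Swap R3 ↔ R4
R5 ← R5 − (1/6)·R3: [0, 0, 0]
Echelon form has 3 nonzero rows, so rank(A) = 3.
The rank gives the maximum number of linearly independent rows: 3.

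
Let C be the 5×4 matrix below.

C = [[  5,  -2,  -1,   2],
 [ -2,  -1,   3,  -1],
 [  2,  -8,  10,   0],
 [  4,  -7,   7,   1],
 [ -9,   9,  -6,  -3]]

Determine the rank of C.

2

Row reduce to echelon form.
R2 ← R2 + (2/5)·R1: [0, -9/5, 13/5, -1/5]
R3 ← R3 − (2/5)·R1: [0, -36/5, 52/5, -4/5]
R4 ← R4 − (4/5)·R1: [0, -27/5, 39/5, -3/5]
R5 ← R5 + (9/5)·R1: [0, 27/5, -39/5, 3/5]
R3 ← R3 − (4)·R2: [0, 0, 0, 0]
R4 ← R4 − (3)·R2: [0, 0, 0, 0]
R5 ← R5 + (3)·R2: [0, 0, 0, 0]
Echelon form has 2 nonzero rows, so rank(C) = 2.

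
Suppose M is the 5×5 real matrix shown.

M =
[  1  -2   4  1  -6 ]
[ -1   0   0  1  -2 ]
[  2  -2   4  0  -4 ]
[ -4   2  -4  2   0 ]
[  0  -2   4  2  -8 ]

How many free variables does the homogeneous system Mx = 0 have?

3

Row reduce to echelon form.
R2 ← R2 + R1: [0, -2, 4, 2, -8]
R3 ← R3 − (2)·R1: [0, 2, -4, -2, 8]
R4 ← R4 + (4)·R1: [0, -6, 12, 6, -24]
R3 ← R3 + R2: [0, 0, 0, 0, 0]
R4 ← R4 − (3)·R2: [0, 0, 0, 0, 0]
R5 ← R5 − R2: [0, 0, 0, 0, 0]
2 nonzero rows, so rank(M) = 2.
M has 5 columns; by rank–nullity, nullity = 5 − 2 = 3.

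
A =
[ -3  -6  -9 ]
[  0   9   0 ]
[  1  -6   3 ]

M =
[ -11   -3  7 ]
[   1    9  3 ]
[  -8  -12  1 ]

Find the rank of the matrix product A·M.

2

First compute AM:
[[ 99,  63, -48],
 [  9,  81,  27],
 [-41, -93,  -8]]
Now row reduce the product.
R2 ← R2 − (1/11)·R1: [0, 828/11, 345/11]
R3 ← R3 + (41/99)·R1: [0, -736/11, -920/33]
R3 ← R3 + (8/9)·R2: [0, 0, 0]
2 nonzero rows, so rank(AM) = 2.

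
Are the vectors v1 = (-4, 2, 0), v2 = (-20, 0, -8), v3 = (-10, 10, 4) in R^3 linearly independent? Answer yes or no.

Form the matrix with these vectors as rows and row reduce.
R2 ← R2 − (5)·R1: [0, -10, -8]
R3 ← R3 − (5/2)·R1: [0, 5, 4]
R3 ← R3 + (1/2)·R2: [0, 0, 0]
2 nonzero rows, so the 3 vectors span a space of dimension 2.
Since 2 < 3, the vectors are linearly dependent.

no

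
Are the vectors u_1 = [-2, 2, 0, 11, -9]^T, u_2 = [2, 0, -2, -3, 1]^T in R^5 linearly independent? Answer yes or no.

Form the matrix with these vectors as rows and row reduce.
R2 ← R2 + R1: [0, 2, -2, 8, -8]
2 nonzero rows, so the 2 vectors span a space of dimension 2.
Since 2 = 2, the vectors are linearly independent.

yes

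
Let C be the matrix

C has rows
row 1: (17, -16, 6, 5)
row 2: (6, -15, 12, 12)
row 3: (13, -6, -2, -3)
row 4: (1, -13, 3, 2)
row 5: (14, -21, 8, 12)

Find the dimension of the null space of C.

0

Row reduce to echelon form.
R2 ← R2 − (6/17)·R1: [0, -159/17, 168/17, 174/17]
R3 ← R3 − (13/17)·R1: [0, 106/17, -112/17, -116/17]
R4 ← R4 − (1/17)·R1: [0, -205/17, 45/17, 29/17]
R5 ← R5 − (14/17)·R1: [0, -133/17, 52/17, 134/17]
R3 ← R3 + (2/3)·R2: [0, 0, 0, 0]
R4 ← R4 − (205/159)·R2: [0, 0, -535/53, -609/53]
R5 ← R5 − (133/159)·R2: [0, 0, -276/53, -36/53]
Swap R3 ↔ R4
R5 ← R5 − (276/535)·R3: [0, 0, 0, 2808/535]
Swap R4 ↔ R5
4 nonzero rows, so rank(C) = 4.
C has 4 columns; by rank–nullity, nullity = 4 − 4 = 0.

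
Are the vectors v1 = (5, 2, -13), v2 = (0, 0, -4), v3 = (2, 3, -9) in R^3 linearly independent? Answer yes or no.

Form the matrix with these vectors as rows and row reduce.
R3 ← R3 − (2/5)·R1: [0, 11/5, -19/5]
Swap R2 ↔ R3
3 nonzero rows, so the 3 vectors span a space of dimension 3.
Since 3 = 3, the vectors are linearly independent.

yes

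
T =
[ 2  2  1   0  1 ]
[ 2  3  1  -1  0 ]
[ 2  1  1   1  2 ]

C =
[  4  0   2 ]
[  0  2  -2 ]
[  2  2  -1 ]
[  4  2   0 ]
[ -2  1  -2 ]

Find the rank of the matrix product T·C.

2

First compute TC:
[[  8,   7,  -3],
 [  6,   6,  -3],
 [ 10,   8,  -3]]
Now row reduce the product.
R2 ← R2 − (3/4)·R1: [0, 3/4, -3/4]
R3 ← R3 − (5/4)·R1: [0, -3/4, 3/4]
R3 ← R3 + R2: [0, 0, 0]
2 nonzero rows, so rank(TC) = 2.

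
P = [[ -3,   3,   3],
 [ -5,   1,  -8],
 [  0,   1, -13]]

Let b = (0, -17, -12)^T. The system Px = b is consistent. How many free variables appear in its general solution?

0

Row reduce the augmented matrix [P | b].
R2 ← R2 − (5/3)·R1: [0, -4, -13, -17]
R3 ← R3 + (1/4)·R2: [0, 0, -65/4, -65/4]
The echelon form has 3 nonzero rows, and every pivot lies in the first 3 columns, so rank(P) = rank([P|b]) = 3.
The system is consistent.
Free variables = (unknowns) − (rank) = 3 − 3 = 0.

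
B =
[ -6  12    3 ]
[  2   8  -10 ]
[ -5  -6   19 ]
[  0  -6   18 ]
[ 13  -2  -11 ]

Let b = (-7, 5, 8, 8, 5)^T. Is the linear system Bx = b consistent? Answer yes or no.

Row reduce the augmented matrix [B | b].
R2 ← R2 + (1/3)·R1: [0, 12, -9, 8/3]
R3 ← R3 − (5/6)·R1: [0, -16, 33/2, 83/6]
R5 ← R5 + (13/6)·R1: [0, 24, -9/2, -61/6]
R3 ← R3 + (4/3)·R2: [0, 0, 9/2, 313/18]
R4 ← R4 + (1/2)·R2: [0, 0, 27/2, 28/3]
R5 ← R5 − (2)·R2: [0, 0, 27/2, -31/2]
R4 ← R4 − (3)·R3: [0, 0, 0, -257/6]
R5 ← R5 − (3)·R3: [0, 0, 0, -203/3]
R5 ← R5 − (406/257)·R4: [0, 0, 0, 0]
The echelon form has 4 nonzero rows; the last pivot sits in the augmented column, so rank(B) = 3 but rank([B|b]) = 4.
Since the ranks differ, the system is inconsistent.

no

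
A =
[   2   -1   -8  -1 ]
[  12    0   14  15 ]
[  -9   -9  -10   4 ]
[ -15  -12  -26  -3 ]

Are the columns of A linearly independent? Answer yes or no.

no

Row reduce A to echelon form.
R2 ← R2 − (6)·R1: [0, 6, 62, 21]
R3 ← R3 + (9/2)·R1: [0, -27/2, -46, -1/2]
R4 ← R4 + (15/2)·R1: [0, -39/2, -86, -21/2]
R3 ← R3 + (9/4)·R2: [0, 0, 187/2, 187/4]
R4 ← R4 + (13/4)·R2: [0, 0, 231/2, 231/4]
R4 ← R4 − (21/17)·R3: [0, 0, 0, 0]
3 pivots among 4 columns.
Only 3 < 4 pivot columns, so the columns are linearly dependent.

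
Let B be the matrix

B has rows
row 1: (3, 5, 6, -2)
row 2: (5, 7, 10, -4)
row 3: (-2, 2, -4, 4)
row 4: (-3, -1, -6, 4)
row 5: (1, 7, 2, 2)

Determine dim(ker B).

2

Row reduce to echelon form.
R2 ← R2 − (5/3)·R1: [0, -4/3, 0, -2/3]
R3 ← R3 + (2/3)·R1: [0, 16/3, 0, 8/3]
R4 ← R4 + R1: [0, 4, 0, 2]
R5 ← R5 − (1/3)·R1: [0, 16/3, 0, 8/3]
R3 ← R3 + (4)·R2: [0, 0, 0, 0]
R4 ← R4 + (3)·R2: [0, 0, 0, 0]
R5 ← R5 + (4)·R2: [0, 0, 0, 0]
2 nonzero rows, so rank(B) = 2.
B has 4 columns; by rank–nullity, nullity = 4 − 2 = 2.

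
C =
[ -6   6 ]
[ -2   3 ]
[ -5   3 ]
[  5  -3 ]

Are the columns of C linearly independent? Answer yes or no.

yes

Row reduce C to echelon form.
R2 ← R2 − (1/3)·R1: [0, 1]
R3 ← R3 − (5/6)·R1: [0, -2]
R4 ← R4 + (5/6)·R1: [0, 2]
R3 ← R3 + (2)·R2: [0, 0]
R4 ← R4 − (2)·R2: [0, 0]
2 pivots among 2 columns.
Every column is a pivot column, so the columns are linearly independent.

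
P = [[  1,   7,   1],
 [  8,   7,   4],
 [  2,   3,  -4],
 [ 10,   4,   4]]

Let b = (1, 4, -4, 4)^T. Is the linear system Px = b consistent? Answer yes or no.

yes

Row reduce the augmented matrix [P | b].
R2 ← R2 − (8)·R1: [0, -49, -4, -4]
R3 ← R3 − (2)·R1: [0, -11, -6, -6]
R4 ← R4 − (10)·R1: [0, -66, -6, -6]
R3 ← R3 − (11/49)·R2: [0, 0, -250/49, -250/49]
R4 ← R4 − (66/49)·R2: [0, 0, -30/49, -30/49]
R4 ← R4 − (3/25)·R3: [0, 0, 0, 0]
The echelon form has 3 nonzero rows, and every pivot lies in the first 3 columns, so rank(P) = rank([P|b]) = 3.
The system is consistent.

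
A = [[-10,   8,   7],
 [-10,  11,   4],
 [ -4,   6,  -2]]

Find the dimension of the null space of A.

0

Row reduce to echelon form.
R2 ← R2 − R1: [0, 3, -3]
R3 ← R3 − (2/5)·R1: [0, 14/5, -24/5]
R3 ← R3 − (14/15)·R2: [0, 0, -2]
3 nonzero rows, so rank(A) = 3.
A has 3 columns; by rank–nullity, nullity = 3 − 3 = 0.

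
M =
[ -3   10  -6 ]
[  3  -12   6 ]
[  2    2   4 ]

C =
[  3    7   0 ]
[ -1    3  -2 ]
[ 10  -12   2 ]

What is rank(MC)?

2

First compute MC:
[[-79,  81, -32],
 [ 81, -87,  36],
 [ 44, -28,   4]]
Now row reduce the product.
R2 ← R2 + (81/79)·R1: [0, -312/79, 252/79]
R3 ← R3 + (44/79)·R1: [0, 1352/79, -1092/79]
R3 ← R3 + (13/3)·R2: [0, 0, 0]
2 nonzero rows, so rank(MC) = 2.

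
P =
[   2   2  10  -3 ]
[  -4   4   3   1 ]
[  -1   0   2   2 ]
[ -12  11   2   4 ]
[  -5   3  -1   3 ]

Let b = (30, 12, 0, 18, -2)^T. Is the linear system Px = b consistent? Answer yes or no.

yes

Row reduce the augmented matrix [P | b].
R2 ← R2 + (2)·R1: [0, 8, 23, -5, 72]
R3 ← R3 + (1/2)·R1: [0, 1, 7, 1/2, 15]
R4 ← R4 + (6)·R1: [0, 23, 62, -14, 198]
R5 ← R5 + (5/2)·R1: [0, 8, 24, -9/2, 73]
R3 ← R3 − (1/8)·R2: [0, 0, 33/8, 9/8, 6]
R4 ← R4 − (23/8)·R2: [0, 0, -33/8, 3/8, -9]
R5 ← R5 − R2: [0, 0, 1, 1/2, 1]
R4 ← R4 + R3: [0, 0, 0, 3/2, -3]
R5 ← R5 − (8/33)·R3: [0, 0, 0, 5/22, -5/11]
R5 ← R5 − (5/33)·R4: [0, 0, 0, 0, 0]
The echelon form has 4 nonzero rows, and every pivot lies in the first 4 columns, so rank(P) = rank([P|b]) = 4.
The system is consistent.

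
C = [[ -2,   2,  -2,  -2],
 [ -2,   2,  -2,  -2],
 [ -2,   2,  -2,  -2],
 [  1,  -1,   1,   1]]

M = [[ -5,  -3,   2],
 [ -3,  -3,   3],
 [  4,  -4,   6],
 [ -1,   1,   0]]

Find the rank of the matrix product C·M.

First compute CM:
[[ -2,   6, -10],
 [ -2,   6, -10],
 [ -2,   6, -10],
 [  1,  -3,   5]]
Now row reduce the product.
R2 ← R2 − R1: [0, 0, 0]
R3 ← R3 − R1: [0, 0, 0]
R4 ← R4 + (1/2)·R1: [0, 0, 0]
1 nonzero row, so rank(CM) = 1.

1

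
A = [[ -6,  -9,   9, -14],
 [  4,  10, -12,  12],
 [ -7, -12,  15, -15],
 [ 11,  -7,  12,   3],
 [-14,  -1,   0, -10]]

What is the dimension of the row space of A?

3

Row reduce to echelon form.
R2 ← R2 + (2/3)·R1: [0, 4, -6, 8/3]
R3 ← R3 − (7/6)·R1: [0, -3/2, 9/2, 4/3]
R4 ← R4 + (11/6)·R1: [0, -47/2, 57/2, -68/3]
R5 ← R5 − (7/3)·R1: [0, 20, -21, 68/3]
R3 ← R3 + (3/8)·R2: [0, 0, 9/4, 7/3]
R4 ← R4 + (47/8)·R2: [0, 0, -27/4, -7]
R5 ← R5 − (5)·R2: [0, 0, 9, 28/3]
R4 ← R4 + (3)·R3: [0, 0, 0, 0]
R5 ← R5 − (4)·R3: [0, 0, 0, 0]
Echelon form has 3 nonzero rows, so rank(A) = 3.
The row space has dimension equal to the rank: 3.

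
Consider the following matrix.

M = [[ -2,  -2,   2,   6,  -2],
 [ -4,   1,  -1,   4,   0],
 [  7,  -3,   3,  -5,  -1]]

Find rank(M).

2

Row reduce to echelon form.
R2 ← R2 − (2)·R1: [0, 5, -5, -8, 4]
R3 ← R3 + (7/2)·R1: [0, -10, 10, 16, -8]
R3 ← R3 + (2)·R2: [0, 0, 0, 0, 0]
Echelon form has 2 nonzero rows, so rank(M) = 2.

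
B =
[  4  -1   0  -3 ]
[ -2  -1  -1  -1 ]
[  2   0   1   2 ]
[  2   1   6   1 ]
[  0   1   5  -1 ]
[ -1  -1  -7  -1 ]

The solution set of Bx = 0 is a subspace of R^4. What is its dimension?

0

Row reduce to echelon form.
R2 ← R2 + (1/2)·R1: [0, -3/2, -1, -5/2]
R3 ← R3 − (1/2)·R1: [0, 1/2, 1, 7/2]
R4 ← R4 − (1/2)·R1: [0, 3/2, 6, 5/2]
R6 ← R6 + (1/4)·R1: [0, -5/4, -7, -7/4]
R3 ← R3 + (1/3)·R2: [0, 0, 2/3, 8/3]
R4 ← R4 + R2: [0, 0, 5, 0]
R5 ← R5 + (2/3)·R2: [0, 0, 13/3, -8/3]
R6 ← R6 − (5/6)·R2: [0, 0, -37/6, 1/3]
R4 ← R4 − (15/2)·R3: [0, 0, 0, -20]
R5 ← R5 − (13/2)·R3: [0, 0, 0, -20]
R6 ← R6 + (37/4)·R3: [0, 0, 0, 25]
R5 ← R5 − R4: [0, 0, 0, 0]
R6 ← R6 + (5/4)·R4: [0, 0, 0, 0]
4 nonzero rows, so rank(B) = 4.
B has 4 columns; by rank–nullity, nullity = 4 − 4 = 0.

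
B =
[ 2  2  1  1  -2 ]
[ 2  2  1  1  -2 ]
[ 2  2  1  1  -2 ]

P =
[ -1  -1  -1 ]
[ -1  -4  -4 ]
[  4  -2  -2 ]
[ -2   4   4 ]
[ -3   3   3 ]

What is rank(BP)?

First compute BP:
[[  4, -14, -14],
 [  4, -14, -14],
 [  4, -14, -14]]
Now row reduce the product.
R2 ← R2 − R1: [0, 0, 0]
R3 ← R3 − R1: [0, 0, 0]
1 nonzero row, so rank(BP) = 1.

1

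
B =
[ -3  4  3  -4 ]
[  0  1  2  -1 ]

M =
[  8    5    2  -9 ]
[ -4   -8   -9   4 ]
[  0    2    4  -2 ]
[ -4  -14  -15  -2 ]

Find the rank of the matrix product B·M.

2

First compute BM:
[[-24,  15,  30,  45],
 [  0,  10,  14,   2]]
Now row reduce the product.
2 nonzero rows, so rank(BM) = 2.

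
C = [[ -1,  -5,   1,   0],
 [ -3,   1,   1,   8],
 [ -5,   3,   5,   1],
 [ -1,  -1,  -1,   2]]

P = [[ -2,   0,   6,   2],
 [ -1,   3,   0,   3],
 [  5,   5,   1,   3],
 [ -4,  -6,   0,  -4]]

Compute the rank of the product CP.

First compute CP:
[[ 12, -10,  -5, -14],
 [-22, -40, -17, -32],
 [ 28,  28, -25,  10],
 [-10, -20,  -7, -16]]
Now row reduce the product.
R2 ← R2 + (11/6)·R1: [0, -175/3, -157/6, -173/3]
R3 ← R3 − (7/3)·R1: [0, 154/3, -40/3, 128/3]
R4 ← R4 + (5/6)·R1: [0, -85/3, -67/6, -83/3]
R3 ← R3 + (22/25)·R2: [0, 0, -909/25, -202/25]
R4 ← R4 − (17/35)·R2: [0, 0, 54/35, 12/35]
R4 ← R4 + (30/707)·R3: [0, 0, 0, 0]
3 nonzero rows, so rank(CP) = 3.

3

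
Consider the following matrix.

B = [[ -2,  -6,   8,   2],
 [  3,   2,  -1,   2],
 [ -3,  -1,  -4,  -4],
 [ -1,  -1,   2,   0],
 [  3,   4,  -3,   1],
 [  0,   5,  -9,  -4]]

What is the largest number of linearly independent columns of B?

3

Row reduce to echelon form.
R2 ← R2 + (3/2)·R1: [0, -7, 11, 5]
R3 ← R3 − (3/2)·R1: [0, 8, -16, -7]
R4 ← R4 − (1/2)·R1: [0, 2, -2, -1]
R5 ← R5 + (3/2)·R1: [0, -5, 9, 4]
R3 ← R3 + (8/7)·R2: [0, 0, -24/7, -9/7]
R4 ← R4 + (2/7)·R2: [0, 0, 8/7, 3/7]
R5 ← R5 − (5/7)·R2: [0, 0, 8/7, 3/7]
R6 ← R6 + (5/7)·R2: [0, 0, -8/7, -3/7]
R4 ← R4 + (1/3)·R3: [0, 0, 0, 0]
R5 ← R5 + (1/3)·R3: [0, 0, 0, 0]
R6 ← R6 − (1/3)·R3: [0, 0, 0, 0]
Echelon form has 3 nonzero rows, so rank(B) = 3.
The rank gives the maximum number of linearly independent columns: 3.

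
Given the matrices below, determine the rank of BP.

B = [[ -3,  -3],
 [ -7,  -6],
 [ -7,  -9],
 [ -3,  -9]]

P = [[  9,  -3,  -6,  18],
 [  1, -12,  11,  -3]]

2

First compute BP:
[[-30,  45, -15, -45],
 [-69,  93, -24, -108],
 [-72, 129, -57, -99],
 [-36, 117, -81, -27]]
Now row reduce the product.
R2 ← R2 − (23/10)·R1: [0, -21/2, 21/2, -9/2]
R3 ← R3 − (12/5)·R1: [0, 21, -21, 9]
R4 ← R4 − (6/5)·R1: [0, 63, -63, 27]
R3 ← R3 + (2)·R2: [0, 0, 0, 0]
R4 ← R4 + (6)·R2: [0, 0, 0, 0]
2 nonzero rows, so rank(BP) = 2.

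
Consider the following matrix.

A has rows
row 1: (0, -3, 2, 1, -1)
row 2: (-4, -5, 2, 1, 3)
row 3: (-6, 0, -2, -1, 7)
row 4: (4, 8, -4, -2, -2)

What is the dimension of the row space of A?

2

Row reduce to echelon form.
Swap R1 ↔ R2
R3 ← R3 − (3/2)·R1: [0, 15/2, -5, -5/2, 5/2]
R4 ← R4 + R1: [0, 3, -2, -1, 1]
R3 ← R3 + (5/2)·R2: [0, 0, 0, 0, 0]
R4 ← R4 + R2: [0, 0, 0, 0, 0]
Echelon form has 2 nonzero rows, so rank(A) = 2.
The row space has dimension equal to the rank: 2.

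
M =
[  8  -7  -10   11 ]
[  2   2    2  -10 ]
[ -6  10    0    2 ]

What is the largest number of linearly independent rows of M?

3

Row reduce to echelon form.
R2 ← R2 − (1/4)·R1: [0, 15/4, 9/2, -51/4]
R3 ← R3 + (3/4)·R1: [0, 19/4, -15/2, 41/4]
R3 ← R3 − (19/15)·R2: [0, 0, -66/5, 132/5]
Echelon form has 3 nonzero rows, so rank(M) = 3.
The rank gives the maximum number of linearly independent rows: 3.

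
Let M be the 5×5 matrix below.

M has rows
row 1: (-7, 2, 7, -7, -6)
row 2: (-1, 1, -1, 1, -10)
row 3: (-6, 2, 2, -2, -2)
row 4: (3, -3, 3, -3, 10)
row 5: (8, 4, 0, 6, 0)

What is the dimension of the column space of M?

5

Row reduce to echelon form.
R2 ← R2 − (1/7)·R1: [0, 5/7, -2, 2, -64/7]
R3 ← R3 − (6/7)·R1: [0, 2/7, -4, 4, 22/7]
R4 ← R4 + (3/7)·R1: [0, -15/7, 6, -6, 52/7]
R5 ← R5 + (8/7)·R1: [0, 44/7, 8, -2, -48/7]
R3 ← R3 − (2/5)·R2: [0, 0, -16/5, 16/5, 34/5]
R4 ← R4 + (3)·R2: [0, 0, 0, 0, -20]
R5 ← R5 − (44/5)·R2: [0, 0, 128/5, -98/5, 368/5]
R5 ← R5 + (8)·R3: [0, 0, 0, 6, 128]
Swap R4 ↔ R5
Echelon form has 5 nonzero rows, so rank(M) = 5.
The column space has dimension equal to the rank: 5.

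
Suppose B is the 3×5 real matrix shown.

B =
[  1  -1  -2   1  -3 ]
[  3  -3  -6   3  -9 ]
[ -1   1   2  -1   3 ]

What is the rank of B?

1

Row reduce to echelon form.
R2 ← R2 − (3)·R1: [0, 0, 0, 0, 0]
R3 ← R3 + R1: [0, 0, 0, 0, 0]
Echelon form has 1 nonzero row, so rank(B) = 1.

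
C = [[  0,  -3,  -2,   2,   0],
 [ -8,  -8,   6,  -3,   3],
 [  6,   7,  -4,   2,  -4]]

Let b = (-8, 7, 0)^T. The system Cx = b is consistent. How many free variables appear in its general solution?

Row reduce the augmented matrix [C | b].
Swap R1 ↔ R2
R3 ← R3 + (3/4)·R1: [0, 1, 1/2, -1/4, -7/4, 21/4]
R3 ← R3 + (1/3)·R2: [0, 0, -1/6, 5/12, -7/4, 31/12]
The echelon form has 3 nonzero rows, and every pivot lies in the first 5 columns, so rank(C) = rank([C|b]) = 3.
The system is consistent.
Free variables = (unknowns) − (rank) = 5 − 3 = 2.

2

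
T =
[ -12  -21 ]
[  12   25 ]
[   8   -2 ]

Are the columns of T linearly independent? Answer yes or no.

Row reduce T to echelon form.
R2 ← R2 + R1: [0, 4]
R3 ← R3 + (2/3)·R1: [0, -16]
R3 ← R3 + (4)·R2: [0, 0]
2 pivots among 2 columns.
Every column is a pivot column, so the columns are linearly independent.

yes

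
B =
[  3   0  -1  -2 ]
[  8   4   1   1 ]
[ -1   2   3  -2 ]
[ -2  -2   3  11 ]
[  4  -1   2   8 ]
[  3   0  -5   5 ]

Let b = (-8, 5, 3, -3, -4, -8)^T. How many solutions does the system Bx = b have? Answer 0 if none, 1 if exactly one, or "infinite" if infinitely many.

Row reduce the augmented matrix [B | b].
R2 ← R2 − (8/3)·R1: [0, 4, 11/3, 19/3, 79/3]
R3 ← R3 + (1/3)·R1: [0, 2, 8/3, -8/3, 1/3]
R4 ← R4 + (2/3)·R1: [0, -2, 7/3, 29/3, -25/3]
R5 ← R5 − (4/3)·R1: [0, -1, 10/3, 32/3, 20/3]
R6 ← R6 − R1: [0, 0, -4, 7, 0]
R3 ← R3 − (1/2)·R2: [0, 0, 5/6, -35/6, -77/6]
R4 ← R4 + (1/2)·R2: [0, 0, 25/6, 77/6, 29/6]
R5 ← R5 + (1/4)·R2: [0, 0, 17/4, 49/4, 53/4]
R4 ← R4 − (5)·R3: [0, 0, 0, 42, 69]
R5 ← R5 − (51/10)·R3: [0, 0, 0, 42, 787/10]
R6 ← R6 + (24/5)·R3: [0, 0, 0, -21, -308/5]
R5 ← R5 − R4: [0, 0, 0, 0, 97/10]
R6 ← R6 + (1/2)·R4: [0, 0, 0, 0, -271/10]
R6 ← R6 + (271/97)·R5: [0, 0, 0, 0, 0]
The echelon form has 5 nonzero rows; the last pivot sits in the augmented column, so rank(B) = 4 but rank([B|b]) = 5.
Since the ranks differ, the system is inconsistent.
It has no solutions.

0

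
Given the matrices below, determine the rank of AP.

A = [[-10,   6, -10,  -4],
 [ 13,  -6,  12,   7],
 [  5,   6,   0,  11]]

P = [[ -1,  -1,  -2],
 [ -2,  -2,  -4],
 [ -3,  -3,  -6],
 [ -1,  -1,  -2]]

1

First compute AP:
[[ 32,  32,  64],
 [-44, -44, -88],
 [-28, -28, -56]]
Now row reduce the product.
R2 ← R2 + (11/8)·R1: [0, 0, 0]
R3 ← R3 + (7/8)·R1: [0, 0, 0]
1 nonzero row, so rank(AP) = 1.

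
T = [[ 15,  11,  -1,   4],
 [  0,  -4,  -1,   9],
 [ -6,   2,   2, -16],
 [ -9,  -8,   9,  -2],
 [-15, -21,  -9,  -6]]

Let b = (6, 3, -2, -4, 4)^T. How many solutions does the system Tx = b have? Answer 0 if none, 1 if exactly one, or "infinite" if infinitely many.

Row reduce the augmented matrix [T | b].
R3 ← R3 + (2/5)·R1: [0, 32/5, 8/5, -72/5, 2/5]
R4 ← R4 + (3/5)·R1: [0, -7/5, 42/5, 2/5, -2/5]
R5 ← R5 + R1: [0, -10, -10, -2, 10]
R3 ← R3 + (8/5)·R2: [0, 0, 0, 0, 26/5]
R4 ← R4 − (7/20)·R2: [0, 0, 35/4, -11/4, -29/20]
R5 ← R5 − (5/2)·R2: [0, 0, -15/2, -49/2, 5/2]
Swap R3 ↔ R4
R5 ← R5 + (6/7)·R3: [0, 0, 0, -188/7, 44/35]
Swap R4 ↔ R5
The echelon form has 5 nonzero rows; the last pivot sits in the augmented column, so rank(T) = 4 but rank([T|b]) = 5.
Since the ranks differ, the system is inconsistent.
It has no solutions.

0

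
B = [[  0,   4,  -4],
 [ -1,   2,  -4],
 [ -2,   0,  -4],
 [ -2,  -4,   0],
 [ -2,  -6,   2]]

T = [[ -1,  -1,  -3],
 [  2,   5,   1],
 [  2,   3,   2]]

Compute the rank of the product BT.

2

First compute BT:
[[  0,   8,  -4],
 [ -3,  -1,  -3],
 [ -6, -10,  -2],
 [ -6, -18,   2],
 [ -6, -22,   4]]
Now row reduce the product.
Swap R1 ↔ R2
R3 ← R3 − (2)·R1: [0, -8, 4]
R4 ← R4 − (2)·R1: [0, -16, 8]
R5 ← R5 − (2)·R1: [0, -20, 10]
R3 ← R3 + R2: [0, 0, 0]
R4 ← R4 + (2)·R2: [0, 0, 0]
R5 ← R5 + (5/2)·R2: [0, 0, 0]
2 nonzero rows, so rank(BT) = 2.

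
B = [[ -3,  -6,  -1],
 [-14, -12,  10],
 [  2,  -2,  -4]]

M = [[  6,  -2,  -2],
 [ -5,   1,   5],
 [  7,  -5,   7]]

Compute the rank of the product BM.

3

First compute BM:
[[  5,   5, -31],
 [ 46, -34,  38],
 [ -6,  14, -42]]
Now row reduce the product.
R2 ← R2 − (46/5)·R1: [0, -80, 1616/5]
R3 ← R3 + (6/5)·R1: [0, 20, -396/5]
R3 ← R3 + (1/4)·R2: [0, 0, 8/5]
3 nonzero rows, so rank(BM) = 3.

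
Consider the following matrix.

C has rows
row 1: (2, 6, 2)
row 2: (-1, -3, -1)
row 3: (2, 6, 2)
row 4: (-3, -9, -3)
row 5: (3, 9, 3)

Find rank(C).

1

Row reduce to echelon form.
R2 ← R2 + (1/2)·R1: [0, 0, 0]
R3 ← R3 − R1: [0, 0, 0]
R4 ← R4 + (3/2)·R1: [0, 0, 0]
R5 ← R5 − (3/2)·R1: [0, 0, 0]
Echelon form has 1 nonzero row, so rank(C) = 1.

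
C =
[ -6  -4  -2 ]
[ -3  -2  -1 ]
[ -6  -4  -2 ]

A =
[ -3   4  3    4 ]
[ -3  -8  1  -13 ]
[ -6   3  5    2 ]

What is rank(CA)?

1

First compute CA:
[[ 42,   2, -32,  24],
 [ 21,   1, -16,  12],
 [ 42,   2, -32,  24]]
Now row reduce the product.
R2 ← R2 − (1/2)·R1: [0, 0, 0, 0]
R3 ← R3 − R1: [0, 0, 0, 0]
1 nonzero row, so rank(CA) = 1.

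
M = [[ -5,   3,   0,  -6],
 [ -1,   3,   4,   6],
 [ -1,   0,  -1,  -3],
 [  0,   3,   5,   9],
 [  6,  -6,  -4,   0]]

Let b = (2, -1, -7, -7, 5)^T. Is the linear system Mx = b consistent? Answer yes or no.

no

Row reduce the augmented matrix [M | b].
R2 ← R2 − (1/5)·R1: [0, 12/5, 4, 36/5, -7/5]
R3 ← R3 − (1/5)·R1: [0, -3/5, -1, -9/5, -37/5]
R5 ← R5 + (6/5)·R1: [0, -12/5, -4, -36/5, 37/5]
R3 ← R3 + (1/4)·R2: [0, 0, 0, 0, -31/4]
R4 ← R4 − (5/4)·R2: [0, 0, 0, 0, -21/4]
R5 ← R5 + R2: [0, 0, 0, 0, 6]
R4 ← R4 − (21/31)·R3: [0, 0, 0, 0, 0]
R5 ← R5 + (24/31)·R3: [0, 0, 0, 0, 0]
The echelon form has 3 nonzero rows; the last pivot sits in the augmented column, so rank(M) = 2 but rank([M|b]) = 3.
Since the ranks differ, the system is inconsistent.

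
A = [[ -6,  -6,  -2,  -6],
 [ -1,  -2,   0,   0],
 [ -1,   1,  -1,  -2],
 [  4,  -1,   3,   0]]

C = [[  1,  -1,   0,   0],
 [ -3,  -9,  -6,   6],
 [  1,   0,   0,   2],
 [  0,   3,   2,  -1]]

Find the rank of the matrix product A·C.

First compute AC:
[[ 10,  42,  24, -34],
 [  5,  19,  12, -12],
 [ -5, -14, -10,   6],
 [ 10,   5,   6,   0]]
Now row reduce the product.
R2 ← R2 − (1/2)·R1: [0, -2, 0, 5]
R3 ← R3 + (1/2)·R1: [0, 7, 2, -11]
R4 ← R4 − R1: [0, -37, -18, 34]
R3 ← R3 + (7/2)·R2: [0, 0, 2, 13/2]
R4 ← R4 − (37/2)·R2: [0, 0, -18, -117/2]
R4 ← R4 + (9)·R3: [0, 0, 0, 0]
3 nonzero rows, so rank(AC) = 3.

3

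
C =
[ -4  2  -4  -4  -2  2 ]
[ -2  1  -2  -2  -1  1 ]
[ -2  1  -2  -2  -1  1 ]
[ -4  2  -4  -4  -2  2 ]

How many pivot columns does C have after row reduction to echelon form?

1

Row reduce to echelon form.
R2 ← R2 − (1/2)·R1: [0, 0, 0, 0, 0, 0]
R3 ← R3 − (1/2)·R1: [0, 0, 0, 0, 0, 0]
R4 ← R4 − R1: [0, 0, 0, 0, 0, 0]
Echelon form has 1 nonzero row, so rank(C) = 1.
Each nonzero row contributes one pivot column: 1 pivot columns.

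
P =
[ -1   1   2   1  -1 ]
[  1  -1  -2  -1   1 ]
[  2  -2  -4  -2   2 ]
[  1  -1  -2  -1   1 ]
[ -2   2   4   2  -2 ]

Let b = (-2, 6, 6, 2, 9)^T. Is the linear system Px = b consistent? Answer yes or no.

Row reduce the augmented matrix [P | b].
R2 ← R2 + R1: [0, 0, 0, 0, 0, 4]
R3 ← R3 + (2)·R1: [0, 0, 0, 0, 0, 2]
R4 ← R4 + R1: [0, 0, 0, 0, 0, 0]
R5 ← R5 − (2)·R1: [0, 0, 0, 0, 0, 13]
R3 ← R3 − (1/2)·R2: [0, 0, 0, 0, 0, 0]
R5 ← R5 − (13/4)·R2: [0, 0, 0, 0, 0, 0]
The echelon form has 2 nonzero rows; the last pivot sits in the augmented column, so rank(P) = 1 but rank([P|b]) = 2.
Since the ranks differ, the system is inconsistent.

no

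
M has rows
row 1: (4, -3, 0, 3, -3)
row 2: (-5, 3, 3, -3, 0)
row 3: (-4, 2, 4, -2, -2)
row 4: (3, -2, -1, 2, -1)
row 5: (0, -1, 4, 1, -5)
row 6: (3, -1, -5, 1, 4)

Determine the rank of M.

Row reduce to echelon form.
R2 ← R2 + (5/4)·R1: [0, -3/4, 3, 3/4, -15/4]
R3 ← R3 + R1: [0, -1, 4, 1, -5]
R4 ← R4 − (3/4)·R1: [0, 1/4, -1, -1/4, 5/4]
R6 ← R6 − (3/4)·R1: [0, 5/4, -5, -5/4, 25/4]
R3 ← R3 − (4/3)·R2: [0, 0, 0, 0, 0]
R4 ← R4 + (1/3)·R2: [0, 0, 0, 0, 0]
R5 ← R5 − (4/3)·R2: [0, 0, 0, 0, 0]
R6 ← R6 + (5/3)·R2: [0, 0, 0, 0, 0]
Echelon form has 2 nonzero rows, so rank(M) = 2.

2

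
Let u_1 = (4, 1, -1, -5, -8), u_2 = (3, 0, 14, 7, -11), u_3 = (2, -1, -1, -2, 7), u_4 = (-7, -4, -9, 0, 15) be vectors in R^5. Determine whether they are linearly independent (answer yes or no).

yes

Form the matrix with these vectors as rows and row reduce.
R2 ← R2 − (3/4)·R1: [0, -3/4, 59/4, 43/4, -5]
R3 ← R3 − (1/2)·R1: [0, -3/2, -1/2, 1/2, 11]
R4 ← R4 + (7/4)·R1: [0, -9/4, -43/4, -35/4, 1]
R3 ← R3 − (2)·R2: [0, 0, -30, -21, 21]
R4 ← R4 − (3)·R2: [0, 0, -55, -41, 16]
R4 ← R4 − (11/6)·R3: [0, 0, 0, -5/2, -45/2]
4 nonzero rows, so the 4 vectors span a space of dimension 4.
Since 4 = 4, the vectors are linearly independent.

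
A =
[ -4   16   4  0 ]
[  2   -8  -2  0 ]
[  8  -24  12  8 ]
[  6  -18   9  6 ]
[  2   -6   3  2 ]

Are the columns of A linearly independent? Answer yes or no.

no

Row reduce A to echelon form.
R2 ← R2 + (1/2)·R1: [0, 0, 0, 0]
R3 ← R3 + (2)·R1: [0, 8, 20, 8]
R4 ← R4 + (3/2)·R1: [0, 6, 15, 6]
R5 ← R5 + (1/2)·R1: [0, 2, 5, 2]
Swap R2 ↔ R3
R4 ← R4 − (3/4)·R2: [0, 0, 0, 0]
R5 ← R5 − (1/4)·R2: [0, 0, 0, 0]
2 pivots among 4 columns.
Only 2 < 4 pivot columns, so the columns are linearly dependent.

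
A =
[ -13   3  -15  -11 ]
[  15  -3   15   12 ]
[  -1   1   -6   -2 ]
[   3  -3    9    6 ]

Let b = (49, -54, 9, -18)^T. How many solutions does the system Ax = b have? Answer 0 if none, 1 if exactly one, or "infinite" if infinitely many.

infinite

Row reduce the augmented matrix [A | b].
R2 ← R2 + (15/13)·R1: [0, 6/13, -30/13, -9/13, 33/13]
R3 ← R3 − (1/13)·R1: [0, 10/13, -63/13, -15/13, 68/13]
R4 ← R4 + (3/13)·R1: [0, -30/13, 72/13, 45/13, -87/13]
R3 ← R3 − (5/3)·R2: [0, 0, -1, 0, 1]
R4 ← R4 + (5)·R2: [0, 0, -6, 0, 6]
R4 ← R4 − (6)·R3: [0, 0, 0, 0, 0]
The echelon form has 3 nonzero rows, and every pivot lies in the first 4 columns, so rank(A) = rank([A|b]) = 3.
The system is consistent.
rank = 3 < 4 unknowns, so there are infinitely many solutions.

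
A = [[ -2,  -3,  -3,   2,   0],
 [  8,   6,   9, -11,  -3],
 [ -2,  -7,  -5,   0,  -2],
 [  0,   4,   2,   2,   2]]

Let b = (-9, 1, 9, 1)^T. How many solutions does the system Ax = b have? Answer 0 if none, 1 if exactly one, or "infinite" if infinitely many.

0

Row reduce the augmented matrix [A | b].
R2 ← R2 + (4)·R1: [0, -6, -3, -3, -3, -35]
R3 ← R3 − R1: [0, -4, -2, -2, -2, 18]
R3 ← R3 − (2/3)·R2: [0, 0, 0, 0, 0, 124/3]
R4 ← R4 + (2/3)·R2: [0, 0, 0, 0, 0, -67/3]
R4 ← R4 + (67/124)·R3: [0, 0, 0, 0, 0, 0]
The echelon form has 3 nonzero rows; the last pivot sits in the augmented column, so rank(A) = 2 but rank([A|b]) = 3.
Since the ranks differ, the system is inconsistent.
It has no solutions.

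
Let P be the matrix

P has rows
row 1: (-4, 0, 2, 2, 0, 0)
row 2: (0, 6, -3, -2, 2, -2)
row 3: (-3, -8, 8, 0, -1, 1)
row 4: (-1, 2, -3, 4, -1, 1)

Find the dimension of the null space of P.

Row reduce to echelon form.
R3 ← R3 − (3/4)·R1: [0, -8, 13/2, -3/2, -1, 1]
R4 ← R4 − (1/4)·R1: [0, 2, -7/2, 7/2, -1, 1]
R3 ← R3 + (4/3)·R2: [0, 0, 5/2, -25/6, 5/3, -5/3]
R4 ← R4 − (1/3)·R2: [0, 0, -5/2, 25/6, -5/3, 5/3]
R4 ← R4 + R3: [0, 0, 0, 0, 0, 0]
3 nonzero rows, so rank(P) = 3.
P has 6 columns; by rank–nullity, nullity = 6 − 3 = 3.

3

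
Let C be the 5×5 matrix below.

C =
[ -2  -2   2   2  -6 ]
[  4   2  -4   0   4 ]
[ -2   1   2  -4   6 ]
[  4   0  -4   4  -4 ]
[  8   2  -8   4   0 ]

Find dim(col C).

Row reduce to echelon form.
R2 ← R2 + (2)·R1: [0, -2, 0, 4, -8]
R3 ← R3 − R1: [0, 3, 0, -6, 12]
R4 ← R4 + (2)·R1: [0, -4, 0, 8, -16]
R5 ← R5 + (4)·R1: [0, -6, 0, 12, -24]
R3 ← R3 + (3/2)·R2: [0, 0, 0, 0, 0]
R4 ← R4 − (2)·R2: [0, 0, 0, 0, 0]
R5 ← R5 − (3)·R2: [0, 0, 0, 0, 0]
Echelon form has 2 nonzero rows, so rank(C) = 2.
The column space has dimension equal to the rank: 2.

2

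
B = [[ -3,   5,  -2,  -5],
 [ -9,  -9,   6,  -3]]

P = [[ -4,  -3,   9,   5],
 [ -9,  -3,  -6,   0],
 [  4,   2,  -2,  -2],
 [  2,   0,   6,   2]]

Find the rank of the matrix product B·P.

2

First compute BP:
[[-51, -10, -83, -21],
 [135,  66, -57, -63]]
Now row reduce the product.
R2 ← R2 + (45/17)·R1: [0, 672/17, -4704/17, -2016/17]
2 nonzero rows, so rank(BP) = 2.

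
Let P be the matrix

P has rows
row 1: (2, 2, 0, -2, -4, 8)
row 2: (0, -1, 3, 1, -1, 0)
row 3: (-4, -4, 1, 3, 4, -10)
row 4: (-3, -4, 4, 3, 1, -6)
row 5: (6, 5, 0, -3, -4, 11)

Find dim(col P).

4

Row reduce to echelon form.
R3 ← R3 + (2)·R1: [0, 0, 1, -1, -4, 6]
R4 ← R4 + (3/2)·R1: [0, -1, 4, 0, -5, 6]
R5 ← R5 − (3)·R1: [0, -1, 0, 3, 8, -13]
R4 ← R4 − R2: [0, 0, 1, -1, -4, 6]
R5 ← R5 − R2: [0, 0, -3, 2, 9, -13]
R4 ← R4 − R3: [0, 0, 0, 0, 0, 0]
R5 ← R5 + (3)·R3: [0, 0, 0, -1, -3, 5]
Swap R4 ↔ R5
Echelon form has 4 nonzero rows, so rank(P) = 4.
The column space has dimension equal to the rank: 4.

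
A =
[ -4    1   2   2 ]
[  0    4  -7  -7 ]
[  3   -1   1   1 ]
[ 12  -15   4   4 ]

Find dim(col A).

Row reduce to echelon form.
R3 ← R3 + (3/4)·R1: [0, -1/4, 5/2, 5/2]
R4 ← R4 + (3)·R1: [0, -12, 10, 10]
R3 ← R3 + (1/16)·R2: [0, 0, 33/16, 33/16]
R4 ← R4 + (3)·R2: [0, 0, -11, -11]
R4 ← R4 + (16/3)·R3: [0, 0, 0, 0]
Echelon form has 3 nonzero rows, so rank(A) = 3.
The column space has dimension equal to the rank: 3.

3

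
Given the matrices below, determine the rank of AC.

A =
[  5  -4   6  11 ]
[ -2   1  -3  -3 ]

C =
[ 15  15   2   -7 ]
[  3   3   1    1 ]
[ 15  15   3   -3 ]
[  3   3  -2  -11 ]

First compute AC:
[[186, 186,   2, -178],
 [-81, -81,  -6,  57]]
Now row reduce the product.
R2 ← R2 + (27/62)·R1: [0, 0, -159/31, -636/31]
2 nonzero rows, so rank(AC) = 2.

2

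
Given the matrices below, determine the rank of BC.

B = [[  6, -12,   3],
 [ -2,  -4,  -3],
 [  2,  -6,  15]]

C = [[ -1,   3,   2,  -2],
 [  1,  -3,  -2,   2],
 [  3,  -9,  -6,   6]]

First compute BC:
[[ -9,  27,  18, -18],
 [-11,  33,  22, -22],
 [ 37, -111, -74,  74]]
Now row reduce the product.
R2 ← R2 − (11/9)·R1: [0, 0, 0, 0]
R3 ← R3 + (37/9)·R1: [0, 0, 0, 0]
1 nonzero row, so rank(BC) = 1.

1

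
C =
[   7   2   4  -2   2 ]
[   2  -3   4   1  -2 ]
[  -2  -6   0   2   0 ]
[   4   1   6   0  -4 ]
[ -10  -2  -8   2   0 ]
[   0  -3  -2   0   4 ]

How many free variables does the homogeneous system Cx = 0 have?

Row reduce to echelon form.
R2 ← R2 − (2/7)·R1: [0, -25/7, 20/7, 11/7, -18/7]
R3 ← R3 + (2/7)·R1: [0, -38/7, 8/7, 10/7, 4/7]
R4 ← R4 − (4/7)·R1: [0, -1/7, 26/7, 8/7, -36/7]
R5 ← R5 + (10/7)·R1: [0, 6/7, -16/7, -6/7, 20/7]
R3 ← R3 − (38/25)·R2: [0, 0, -16/5, -24/25, 112/25]
R4 ← R4 − (1/25)·R2: [0, 0, 18/5, 27/25, -126/25]
R5 ← R5 + (6/25)·R2: [0, 0, -8/5, -12/25, 56/25]
R6 ← R6 − (21/25)·R2: [0, 0, -22/5, -33/25, 154/25]
R4 ← R4 + (9/8)·R3: [0, 0, 0, 0, 0]
R5 ← R5 − (1/2)·R3: [0, 0, 0, 0, 0]
R6 ← R6 − (11/8)·R3: [0, 0, 0, 0, 0]
3 nonzero rows, so rank(C) = 3.
C has 5 columns; by rank–nullity, nullity = 5 − 3 = 2.

2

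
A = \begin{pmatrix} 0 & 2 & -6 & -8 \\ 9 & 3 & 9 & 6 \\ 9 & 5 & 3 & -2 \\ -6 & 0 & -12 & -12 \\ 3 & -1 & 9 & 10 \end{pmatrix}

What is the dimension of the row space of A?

Row reduce to echelon form.
Swap R1 ↔ R2
R3 ← R3 − R1: [0, 2, -6, -8]
R4 ← R4 + (2/3)·R1: [0, 2, -6, -8]
R5 ← R5 − (1/3)·R1: [0, -2, 6, 8]
R3 ← R3 − R2: [0, 0, 0, 0]
R4 ← R4 − R2: [0, 0, 0, 0]
R5 ← R5 + R2: [0, 0, 0, 0]
Echelon form has 2 nonzero rows, so rank(A) = 2.
The row space has dimension equal to the rank: 2.

2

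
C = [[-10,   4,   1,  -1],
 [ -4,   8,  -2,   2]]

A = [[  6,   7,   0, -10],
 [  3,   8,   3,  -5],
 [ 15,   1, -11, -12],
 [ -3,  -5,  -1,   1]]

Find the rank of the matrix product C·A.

2

First compute CA:
[[-30, -32,   2,  67],
 [-36,  24,  44,  26]]
Now row reduce the product.
R2 ← R2 − (6/5)·R1: [0, 312/5, 208/5, -272/5]
2 nonzero rows, so rank(CA) = 2.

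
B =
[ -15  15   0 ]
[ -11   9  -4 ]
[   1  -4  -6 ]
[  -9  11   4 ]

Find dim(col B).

2

Row reduce to echelon form.
R2 ← R2 − (11/15)·R1: [0, -2, -4]
R3 ← R3 + (1/15)·R1: [0, -3, -6]
R4 ← R4 − (3/5)·R1: [0, 2, 4]
R3 ← R3 − (3/2)·R2: [0, 0, 0]
R4 ← R4 + R2: [0, 0, 0]
Echelon form has 2 nonzero rows, so rank(B) = 2.
The column space has dimension equal to the rank: 2.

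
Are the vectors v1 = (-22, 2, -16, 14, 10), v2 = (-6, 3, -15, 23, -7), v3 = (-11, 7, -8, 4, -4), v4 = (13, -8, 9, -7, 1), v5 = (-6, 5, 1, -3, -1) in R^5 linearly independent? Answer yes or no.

Form the matrix with these vectors as rows and row reduce.
R2 ← R2 − (3/11)·R1: [0, 27/11, -117/11, 211/11, -107/11]
R3 ← R3 − (1/2)·R1: [0, 6, 0, -3, -9]
R4 ← R4 + (13/22)·R1: [0, -75/11, -5/11, 14/11, 76/11]
R5 ← R5 − (3/11)·R1: [0, 49/11, 59/11, -75/11, -41/11]
R3 ← R3 − (22/9)·R2: [0, 0, 26, -449/9, 133/9]
R4 ← R4 + (25/9)·R2: [0, 0, -30, 491/9, -181/9]
R5 ← R5 − (49/27)·R2: [0, 0, 74/3, -1124/27, 376/27]
R4 ← R4 + (15/13)·R3: [0, 0, 0, -352/117, -358/117]
R5 ← R5 − (37/39)·R3: [0, 0, 0, 667/117, -11/117]
R5 ← R5 + (667/352)·R4: [0, 0, 0, 0, -1037/176]
5 nonzero rows, so the 5 vectors span a space of dimension 5.
Since 5 = 5, the vectors are linearly independent.

yes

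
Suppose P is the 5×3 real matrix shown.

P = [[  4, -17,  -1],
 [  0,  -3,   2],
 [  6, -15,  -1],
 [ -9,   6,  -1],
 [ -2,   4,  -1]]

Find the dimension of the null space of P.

0

Row reduce to echelon form.
R3 ← R3 − (3/2)·R1: [0, 21/2, 1/2]
R4 ← R4 + (9/4)·R1: [0, -129/4, -13/4]
R5 ← R5 + (1/2)·R1: [0, -9/2, -3/2]
R3 ← R3 + (7/2)·R2: [0, 0, 15/2]
R4 ← R4 − (43/4)·R2: [0, 0, -99/4]
R5 ← R5 − (3/2)·R2: [0, 0, -9/2]
R4 ← R4 + (33/10)·R3: [0, 0, 0]
R5 ← R5 + (3/5)·R3: [0, 0, 0]
3 nonzero rows, so rank(P) = 3.
P has 3 columns; by rank–nullity, nullity = 3 − 3 = 0.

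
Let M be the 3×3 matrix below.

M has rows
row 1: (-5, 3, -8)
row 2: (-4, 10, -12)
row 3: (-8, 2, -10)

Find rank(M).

Row reduce to echelon form.
R2 ← R2 − (4/5)·R1: [0, 38/5, -28/5]
R3 ← R3 − (8/5)·R1: [0, -14/5, 14/5]
R3 ← R3 + (7/19)·R2: [0, 0, 14/19]
Echelon form has 3 nonzero rows, so rank(M) = 3.

3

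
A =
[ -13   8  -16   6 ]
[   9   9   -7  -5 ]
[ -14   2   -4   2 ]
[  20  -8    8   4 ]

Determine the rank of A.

Row reduce to echelon form.
R2 ← R2 + (9/13)·R1: [0, 189/13, -235/13, -11/13]
R3 ← R3 − (14/13)·R1: [0, -86/13, 172/13, -58/13]
R4 ← R4 + (20/13)·R1: [0, 56/13, -216/13, 172/13]
R3 ← R3 + (86/189)·R2: [0, 0, 946/189, -916/189]
R4 ← R4 − (8/27)·R2: [0, 0, -304/27, 364/27]
R4 ← R4 + (1064/473)·R3: [0, 0, 0, 1220/473]
Echelon form has 4 nonzero rows, so rank(A) = 4.

4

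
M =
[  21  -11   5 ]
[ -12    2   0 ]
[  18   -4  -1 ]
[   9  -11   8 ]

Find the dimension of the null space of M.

Row reduce to echelon form.
R2 ← R2 + (4/7)·R1: [0, -30/7, 20/7]
R3 ← R3 − (6/7)·R1: [0, 38/7, -37/7]
R4 ← R4 − (3/7)·R1: [0, -44/7, 41/7]
R3 ← R3 + (19/15)·R2: [0, 0, -5/3]
R4 ← R4 − (22/15)·R2: [0, 0, 5/3]
R4 ← R4 + R3: [0, 0, 0]
3 nonzero rows, so rank(M) = 3.
M has 3 columns; by rank–nullity, nullity = 3 − 3 = 0.

0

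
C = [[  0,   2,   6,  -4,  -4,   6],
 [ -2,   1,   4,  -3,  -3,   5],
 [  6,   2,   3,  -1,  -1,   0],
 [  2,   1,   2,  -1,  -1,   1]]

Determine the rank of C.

2

Row reduce to echelon form.
Swap R1 ↔ R2
R3 ← R3 + (3)·R1: [0, 5, 15, -10, -10, 15]
R4 ← R4 + R1: [0, 2, 6, -4, -4, 6]
R3 ← R3 − (5/2)·R2: [0, 0, 0, 0, 0, 0]
R4 ← R4 − R2: [0, 0, 0, 0, 0, 0]
Echelon form has 2 nonzero rows, so rank(C) = 2.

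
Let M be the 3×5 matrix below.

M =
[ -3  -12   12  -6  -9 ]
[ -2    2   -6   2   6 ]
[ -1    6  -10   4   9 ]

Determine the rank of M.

Row reduce to echelon form.
R2 ← R2 − (2/3)·R1: [0, 10, -14, 6, 12]
R3 ← R3 − (1/3)·R1: [0, 10, -14, 6, 12]
R3 ← R3 − R2: [0, 0, 0, 0, 0]
Echelon form has 2 nonzero rows, so rank(M) = 2.

2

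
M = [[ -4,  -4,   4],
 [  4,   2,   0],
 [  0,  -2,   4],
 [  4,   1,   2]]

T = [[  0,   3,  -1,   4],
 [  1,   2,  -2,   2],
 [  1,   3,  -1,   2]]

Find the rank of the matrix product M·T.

First compute MT:
[[  0,  -8,   8, -16],
 [  2,  16,  -8,  20],
 [  2,   8,   0,   4],
 [  3,  20,  -8,  22]]
Now row reduce the product.
Swap R1 ↔ R2
R3 ← R3 − R1: [0, -8, 8, -16]
R4 ← R4 − (3/2)·R1: [0, -4, 4, -8]
R3 ← R3 − R2: [0, 0, 0, 0]
R4 ← R4 − (1/2)·R2: [0, 0, 0, 0]
2 nonzero rows, so rank(MT) = 2.

2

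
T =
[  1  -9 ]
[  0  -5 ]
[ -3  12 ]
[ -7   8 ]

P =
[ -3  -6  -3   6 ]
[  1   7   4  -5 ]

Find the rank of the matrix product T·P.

First compute TP:
[[-12, -69, -39,  51],
 [ -5, -35, -20,  25],
 [ 21, 102,  57, -78],
 [ 29,  98,  53, -82]]
Now row reduce the product.
R2 ← R2 − (5/12)·R1: [0, -25/4, -15/4, 15/4]
R3 ← R3 + (7/4)·R1: [0, -75/4, -45/4, 45/4]
R4 ← R4 + (29/12)·R1: [0, -275/4, -165/4, 165/4]
R3 ← R3 − (3)·R2: [0, 0, 0, 0]
R4 ← R4 − (11)·R2: [0, 0, 0, 0]
2 nonzero rows, so rank(TP) = 2.

2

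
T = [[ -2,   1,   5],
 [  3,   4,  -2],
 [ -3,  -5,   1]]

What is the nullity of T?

Row reduce to echelon form.
R2 ← R2 + (3/2)·R1: [0, 11/2, 11/2]
R3 ← R3 − (3/2)·R1: [0, -13/2, -13/2]
R3 ← R3 + (13/11)·R2: [0, 0, 0]
2 nonzero rows, so rank(T) = 2.
T has 3 columns; by rank–nullity, nullity = 3 − 2 = 1.

1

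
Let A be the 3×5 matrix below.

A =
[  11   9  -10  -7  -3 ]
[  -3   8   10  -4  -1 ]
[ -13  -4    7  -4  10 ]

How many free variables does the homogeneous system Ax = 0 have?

Row reduce to echelon form.
R2 ← R2 + (3/11)·R1: [0, 115/11, 80/11, -65/11, -20/11]
R3 ← R3 + (13/11)·R1: [0, 73/11, -53/11, -135/11, 71/11]
R3 ← R3 − (73/115)·R2: [0, 0, -217/23, -196/23, 175/23]
3 nonzero rows, so rank(A) = 3.
A has 5 columns; by rank–nullity, nullity = 5 − 3 = 2.

2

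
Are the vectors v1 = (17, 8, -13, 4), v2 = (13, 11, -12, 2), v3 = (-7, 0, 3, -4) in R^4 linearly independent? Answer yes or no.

Form the matrix with these vectors as rows and row reduce.
R2 ← R2 − (13/17)·R1: [0, 83/17, -35/17, -18/17]
R3 ← R3 + (7/17)·R1: [0, 56/17, -40/17, -40/17]
R3 ← R3 − (56/83)·R2: [0, 0, -80/83, -136/83]
3 nonzero rows, so the 3 vectors span a space of dimension 3.
Since 3 = 3, the vectors are linearly independent.

yes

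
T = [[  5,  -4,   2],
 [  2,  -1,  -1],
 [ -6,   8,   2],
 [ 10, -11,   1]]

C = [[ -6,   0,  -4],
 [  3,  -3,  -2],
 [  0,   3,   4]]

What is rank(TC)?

2

First compute TC:
[[-42,  18,  -4],
 [-15,   0, -10],
 [ 60, -18,  16],
 [-93,  36, -14]]
Now row reduce the product.
R2 ← R2 − (5/14)·R1: [0, -45/7, -60/7]
R3 ← R3 + (10/7)·R1: [0, 54/7, 72/7]
R4 ← R4 − (31/14)·R1: [0, -27/7, -36/7]
R3 ← R3 + (6/5)·R2: [0, 0, 0]
R4 ← R4 − (3/5)·R2: [0, 0, 0]
2 nonzero rows, so rank(TC) = 2.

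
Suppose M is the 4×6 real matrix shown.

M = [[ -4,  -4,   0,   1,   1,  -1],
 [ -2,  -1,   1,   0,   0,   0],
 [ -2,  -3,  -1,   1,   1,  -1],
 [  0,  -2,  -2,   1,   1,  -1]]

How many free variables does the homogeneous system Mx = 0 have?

4

Row reduce to echelon form.
R2 ← R2 − (1/2)·R1: [0, 1, 1, -1/2, -1/2, 1/2]
R3 ← R3 − (1/2)·R1: [0, -1, -1, 1/2, 1/2, -1/2]
R3 ← R3 + R2: [0, 0, 0, 0, 0, 0]
R4 ← R4 + (2)·R2: [0, 0, 0, 0, 0, 0]
2 nonzero rows, so rank(M) = 2.
M has 6 columns; by rank–nullity, nullity = 6 − 2 = 4.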